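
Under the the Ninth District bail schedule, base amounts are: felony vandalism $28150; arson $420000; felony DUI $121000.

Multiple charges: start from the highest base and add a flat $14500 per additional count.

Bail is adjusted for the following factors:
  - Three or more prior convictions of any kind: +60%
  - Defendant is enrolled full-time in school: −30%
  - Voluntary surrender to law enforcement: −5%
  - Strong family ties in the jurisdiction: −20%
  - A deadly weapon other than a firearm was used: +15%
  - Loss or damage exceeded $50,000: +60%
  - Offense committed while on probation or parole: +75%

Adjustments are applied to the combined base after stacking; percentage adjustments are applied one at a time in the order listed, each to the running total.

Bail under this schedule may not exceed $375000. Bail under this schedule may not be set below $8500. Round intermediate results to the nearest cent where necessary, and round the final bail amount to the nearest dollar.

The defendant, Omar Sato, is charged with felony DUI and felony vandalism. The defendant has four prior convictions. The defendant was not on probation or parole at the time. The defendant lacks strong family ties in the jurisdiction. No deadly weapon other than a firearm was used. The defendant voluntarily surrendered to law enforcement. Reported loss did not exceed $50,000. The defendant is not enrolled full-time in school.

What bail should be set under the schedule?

Base amounts from the schedule: felony DUI $121000; felony vandalism $28150.
Stacking rule: highest base plus $14500 per additional charge. Highest is felony DUI at $121000; 1 additional charge → +$14500. Combined base = $135500.
Three or more prior convictions of any kind (+60%): $135500 × 1.6 = $216800.
Voluntary surrender to law enforcement (−5%): $216800 × 0.95 = $205960.
$205960 is within the $375000 maximum.
$205960 is at or above the $8500 minimum.

$205960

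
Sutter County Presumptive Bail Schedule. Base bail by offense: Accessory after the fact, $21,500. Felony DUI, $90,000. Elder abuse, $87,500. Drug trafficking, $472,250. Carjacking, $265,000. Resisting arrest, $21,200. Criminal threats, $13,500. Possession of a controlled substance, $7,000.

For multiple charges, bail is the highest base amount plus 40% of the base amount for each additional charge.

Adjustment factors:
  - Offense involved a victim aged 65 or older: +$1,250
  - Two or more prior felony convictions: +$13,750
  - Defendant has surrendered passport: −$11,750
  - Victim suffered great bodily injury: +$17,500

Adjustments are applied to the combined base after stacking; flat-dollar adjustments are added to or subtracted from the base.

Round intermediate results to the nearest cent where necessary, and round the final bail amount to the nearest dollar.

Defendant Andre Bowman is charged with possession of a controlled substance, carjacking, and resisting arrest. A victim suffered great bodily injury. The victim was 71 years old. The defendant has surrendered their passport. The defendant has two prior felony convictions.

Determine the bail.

$297,030

Base amounts from the schedule: possession of a controlled substance $7,000; carjacking $265,000; resisting arrest $21,200.
Stacking rule: highest base plus 40% of each additional charge. Highest is carjacking at $265,000. Additional: $7,000 × 40% = $2,800; $21,200 × 40% = $8,480. Combined base = $265,000 + $11,280 = $276,280.
Offense involved a victim aged 65 or older (+$1,250 flat): $276,280 + $1,250 = $277,530.
Two or more prior felony convictions (+$13,750 flat): $277,530 + $13,750 = $291,280.
Defendant has surrendered passport (−$11,750 flat): $291,280 − $11,750 = $279,530.
Victim suffered great bodily injury (+$17,500 flat): $279,530 + $17,500 = $297,030.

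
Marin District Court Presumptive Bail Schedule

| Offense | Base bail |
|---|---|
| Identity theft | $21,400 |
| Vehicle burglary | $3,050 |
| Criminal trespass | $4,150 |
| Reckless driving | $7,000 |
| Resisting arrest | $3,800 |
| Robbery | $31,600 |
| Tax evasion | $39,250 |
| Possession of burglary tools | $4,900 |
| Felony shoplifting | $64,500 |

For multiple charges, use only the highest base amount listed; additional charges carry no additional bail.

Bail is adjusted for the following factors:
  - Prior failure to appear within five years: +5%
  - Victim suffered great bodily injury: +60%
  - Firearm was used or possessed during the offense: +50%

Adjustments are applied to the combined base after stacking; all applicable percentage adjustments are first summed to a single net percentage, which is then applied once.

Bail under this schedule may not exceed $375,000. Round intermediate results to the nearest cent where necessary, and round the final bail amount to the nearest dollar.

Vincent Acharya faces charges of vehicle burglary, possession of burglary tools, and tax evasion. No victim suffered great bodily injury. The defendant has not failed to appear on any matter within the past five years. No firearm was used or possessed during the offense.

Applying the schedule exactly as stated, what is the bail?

Base amounts from the schedule: vehicle burglary $3,050; possession of burglary tools $4,900; tax evasion $39,250.
Stacking rule: use the highest base only. Highest is tax evasion at $39,250. Combined base = $39,250.
No adjustment factors apply to this defendant.
$39,250 is within the $375,000 maximum.

$39,250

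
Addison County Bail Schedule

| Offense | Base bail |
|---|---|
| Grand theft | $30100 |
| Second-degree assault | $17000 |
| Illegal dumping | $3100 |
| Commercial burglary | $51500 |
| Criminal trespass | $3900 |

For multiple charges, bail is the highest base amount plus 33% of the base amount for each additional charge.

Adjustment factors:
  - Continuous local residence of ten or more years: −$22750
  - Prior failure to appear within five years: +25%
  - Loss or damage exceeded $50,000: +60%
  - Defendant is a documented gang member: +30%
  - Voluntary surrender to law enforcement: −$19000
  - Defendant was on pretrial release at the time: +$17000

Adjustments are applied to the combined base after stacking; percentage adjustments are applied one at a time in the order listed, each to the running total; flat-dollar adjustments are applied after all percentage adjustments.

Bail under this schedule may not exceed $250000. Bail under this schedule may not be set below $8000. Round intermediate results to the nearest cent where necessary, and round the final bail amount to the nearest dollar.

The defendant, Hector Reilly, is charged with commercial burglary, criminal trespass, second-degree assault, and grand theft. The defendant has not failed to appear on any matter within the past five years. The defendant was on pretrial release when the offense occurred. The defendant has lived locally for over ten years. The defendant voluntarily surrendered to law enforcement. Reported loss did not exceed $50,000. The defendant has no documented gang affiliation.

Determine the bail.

$43580

Base amounts from the schedule: commercial burglary $51500; criminal trespass $3900; second-degree assault $17000; grand theft $30100.
Stacking rule: highest base plus 33% of each additional charge. Highest is commercial burglary at $51500. Additional: $3900 × 33% = $1287; $17000 × 33% = $5610; $30100 × 33% = $9933. Combined base = $51500 + $16830 = $68330.
Continuous local residence of ten or more years (−$22750 flat): $68330 − $22750 = $45580.
Voluntary surrender to law enforcement (−$19000 flat): $45580 − $19000 = $26580.
Defendant was on pretrial release at the time (+$17000 flat): $26580 + $17000 = $43580.
$43580 is within the $250000 maximum.
$43580 is at or above the $8000 minimum.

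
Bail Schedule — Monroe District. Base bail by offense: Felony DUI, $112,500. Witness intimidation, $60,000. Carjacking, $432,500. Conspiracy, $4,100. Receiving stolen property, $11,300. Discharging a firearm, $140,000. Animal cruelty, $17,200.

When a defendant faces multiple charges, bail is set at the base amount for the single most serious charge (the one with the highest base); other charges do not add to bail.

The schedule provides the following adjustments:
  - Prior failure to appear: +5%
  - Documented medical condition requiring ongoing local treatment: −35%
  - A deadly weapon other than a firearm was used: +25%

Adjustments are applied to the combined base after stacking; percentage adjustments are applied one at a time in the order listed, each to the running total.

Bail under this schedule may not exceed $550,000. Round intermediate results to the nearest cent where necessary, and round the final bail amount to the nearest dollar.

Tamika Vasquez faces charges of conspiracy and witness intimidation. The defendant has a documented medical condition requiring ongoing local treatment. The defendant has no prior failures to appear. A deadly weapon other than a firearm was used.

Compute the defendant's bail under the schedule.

$48,750

Base amounts from the schedule: conspiracy $4,100; witness intimidation $60,000.
Stacking rule: use the highest base only. Highest is witness intimidation at $60,000. Combined base = $60,000.
Documented medical condition requiring ongoing local treatment (−35%): $60,000 × 0.65 = $39,000.
A deadly weapon other than a firearm was used (+25%): $39,000 × 1.25 = $48,750.
$48,750 is within the $550,000 maximum.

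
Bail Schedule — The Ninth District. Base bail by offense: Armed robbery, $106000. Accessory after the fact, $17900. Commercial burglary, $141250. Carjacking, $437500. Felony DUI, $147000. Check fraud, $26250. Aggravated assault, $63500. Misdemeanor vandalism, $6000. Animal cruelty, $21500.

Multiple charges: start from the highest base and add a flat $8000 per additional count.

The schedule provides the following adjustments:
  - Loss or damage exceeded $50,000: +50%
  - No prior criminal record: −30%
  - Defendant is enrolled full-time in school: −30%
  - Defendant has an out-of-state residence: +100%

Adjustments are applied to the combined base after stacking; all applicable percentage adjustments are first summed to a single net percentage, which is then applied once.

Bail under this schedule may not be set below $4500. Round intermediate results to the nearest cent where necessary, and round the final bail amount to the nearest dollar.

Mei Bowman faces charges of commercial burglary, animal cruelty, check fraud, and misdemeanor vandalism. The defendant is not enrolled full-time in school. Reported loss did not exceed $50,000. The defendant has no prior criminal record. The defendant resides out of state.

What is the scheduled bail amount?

Base amounts from the schedule: commercial burglary $141250; animal cruelty $21500; check fraud $26250; misdemeanor vandalism $6000.
Stacking rule: highest base plus $8000 per additional charge. Highest is commercial burglary at $141250; 3 additional charges → +$24000. Combined base = $165250.
Net percentage adjustment: −30% +100% = +70%. $165250 × 1.7 = $280925.
$280925 is at or above the $4500 minimum.

$280925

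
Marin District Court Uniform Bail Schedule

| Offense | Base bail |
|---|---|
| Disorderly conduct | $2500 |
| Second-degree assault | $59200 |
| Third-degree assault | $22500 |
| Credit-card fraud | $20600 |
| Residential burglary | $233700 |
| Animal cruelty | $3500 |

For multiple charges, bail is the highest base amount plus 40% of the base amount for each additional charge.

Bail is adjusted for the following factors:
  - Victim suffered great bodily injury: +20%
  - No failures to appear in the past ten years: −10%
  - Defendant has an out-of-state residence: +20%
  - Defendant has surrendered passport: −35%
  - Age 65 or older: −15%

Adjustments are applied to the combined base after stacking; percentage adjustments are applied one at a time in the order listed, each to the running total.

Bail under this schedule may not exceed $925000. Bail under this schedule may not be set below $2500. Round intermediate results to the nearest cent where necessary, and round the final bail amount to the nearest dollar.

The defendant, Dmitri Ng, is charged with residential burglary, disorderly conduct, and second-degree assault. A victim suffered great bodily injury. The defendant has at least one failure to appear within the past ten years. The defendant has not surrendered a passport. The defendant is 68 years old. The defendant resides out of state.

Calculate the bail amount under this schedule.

Base amounts from the schedule: residential burglary $233700; disorderly conduct $2500; second-degree assault $59200.
Stacking rule: highest base plus 40% of each additional charge. Highest is residential burglary at $233700. Additional: $2500 × 40% = $1000; $59200 × 40% = $23680. Combined base = $233700 + $24680 = $258380.
Victim suffered great bodily injury (+20%): $258380 × 1.2 = $310056.
Defendant has an out-of-state residence (+20%): $310056 × 1.2 = $372067.20.
Age 65 or older (−15%): $372067.20 × 0.85 = $316257.12.
$316257.12 is within the $925000 maximum.
$316257.12 is at or above the $2500 minimum.
Rounded to the nearest dollar: $316257.

$316257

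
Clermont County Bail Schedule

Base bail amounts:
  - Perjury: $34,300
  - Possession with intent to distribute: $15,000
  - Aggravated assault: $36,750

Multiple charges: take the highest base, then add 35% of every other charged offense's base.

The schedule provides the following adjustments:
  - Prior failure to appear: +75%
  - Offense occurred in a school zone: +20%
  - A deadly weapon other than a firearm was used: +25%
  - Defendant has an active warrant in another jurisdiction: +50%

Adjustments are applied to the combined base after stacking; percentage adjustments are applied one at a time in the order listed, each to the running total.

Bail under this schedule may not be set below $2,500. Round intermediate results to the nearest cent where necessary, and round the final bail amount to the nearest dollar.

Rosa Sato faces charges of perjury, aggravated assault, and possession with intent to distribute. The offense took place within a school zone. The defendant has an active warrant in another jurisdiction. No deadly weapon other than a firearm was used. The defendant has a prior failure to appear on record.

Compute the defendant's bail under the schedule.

Base amounts from the schedule: perjury $34,300; aggravated assault $36,750; possession with intent to distribute $15,000.
Stacking rule: highest base plus 35% of each additional charge. Highest is aggravated assault at $36,750. Additional: $34,300 × 35% = $12,005; $15,000 × 35% = $5,250. Combined base = $36,750 + $17,255 = $54,005.
Prior failure to appear (+75%): $54,005 × 1.75 = $94,508.75.
Offense occurred in a school zone (+20%): $94,508.75 × 1.2 = $113,410.50.
Defendant has an active warrant in another jurisdiction (+50%): $113,410.50 × 1.5 = $170,115.75.
$170,115.75 is at or above the $2,500 minimum.
Rounded to the nearest dollar: $170,116.

$170,116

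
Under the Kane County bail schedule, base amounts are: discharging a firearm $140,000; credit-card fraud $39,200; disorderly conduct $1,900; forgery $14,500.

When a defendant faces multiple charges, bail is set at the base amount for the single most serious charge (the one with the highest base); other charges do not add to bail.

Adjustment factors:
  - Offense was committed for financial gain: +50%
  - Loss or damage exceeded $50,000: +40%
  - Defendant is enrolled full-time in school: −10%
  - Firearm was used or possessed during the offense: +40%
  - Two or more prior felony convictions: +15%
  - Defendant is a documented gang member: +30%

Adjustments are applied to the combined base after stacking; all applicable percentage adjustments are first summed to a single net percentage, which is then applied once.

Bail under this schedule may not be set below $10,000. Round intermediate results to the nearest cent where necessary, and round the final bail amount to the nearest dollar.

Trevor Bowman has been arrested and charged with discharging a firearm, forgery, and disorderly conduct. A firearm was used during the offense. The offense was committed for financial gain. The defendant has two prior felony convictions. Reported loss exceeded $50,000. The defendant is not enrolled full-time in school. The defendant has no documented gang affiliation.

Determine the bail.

$343,000

Base amounts from the schedule: discharging a firearm $140,000; forgery $14,500; disorderly conduct $1,900.
Stacking rule: use the highest base only. Highest is discharging a firearm at $140,000. Combined base = $140,000.
Net percentage adjustment: +50% +40% +40% +15% = +145%. $140,000 × 2.45 = $343,000.
$343,000 is at or above the $10,000 minimum.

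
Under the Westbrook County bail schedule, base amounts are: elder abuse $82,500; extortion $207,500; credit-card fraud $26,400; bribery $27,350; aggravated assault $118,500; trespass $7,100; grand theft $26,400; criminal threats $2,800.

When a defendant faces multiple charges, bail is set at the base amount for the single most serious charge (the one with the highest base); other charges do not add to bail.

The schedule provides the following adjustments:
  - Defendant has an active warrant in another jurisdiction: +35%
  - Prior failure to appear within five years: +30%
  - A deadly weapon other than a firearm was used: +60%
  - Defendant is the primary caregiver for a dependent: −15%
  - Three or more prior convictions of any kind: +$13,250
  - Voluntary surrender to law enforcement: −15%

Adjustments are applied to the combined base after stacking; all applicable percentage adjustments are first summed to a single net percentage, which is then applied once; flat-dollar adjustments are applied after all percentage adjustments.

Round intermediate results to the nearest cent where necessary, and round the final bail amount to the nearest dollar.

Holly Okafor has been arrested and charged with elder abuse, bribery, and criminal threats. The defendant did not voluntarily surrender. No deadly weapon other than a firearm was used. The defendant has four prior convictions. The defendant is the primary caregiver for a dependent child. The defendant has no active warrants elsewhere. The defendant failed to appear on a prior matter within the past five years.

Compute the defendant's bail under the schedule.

$108,125

Base amounts from the schedule: elder abuse $82,500; bribery $27,350; criminal threats $2,800.
Stacking rule: use the highest base only. Highest is elder abuse at $82,500. Combined base = $82,500.
Net percentage adjustment: +30% −15% = +15%. $82,500 × 1.15 = $94,875.
Three or more prior convictions of any kind (+$13,250 flat): $94,875 + $13,250 = $108,125.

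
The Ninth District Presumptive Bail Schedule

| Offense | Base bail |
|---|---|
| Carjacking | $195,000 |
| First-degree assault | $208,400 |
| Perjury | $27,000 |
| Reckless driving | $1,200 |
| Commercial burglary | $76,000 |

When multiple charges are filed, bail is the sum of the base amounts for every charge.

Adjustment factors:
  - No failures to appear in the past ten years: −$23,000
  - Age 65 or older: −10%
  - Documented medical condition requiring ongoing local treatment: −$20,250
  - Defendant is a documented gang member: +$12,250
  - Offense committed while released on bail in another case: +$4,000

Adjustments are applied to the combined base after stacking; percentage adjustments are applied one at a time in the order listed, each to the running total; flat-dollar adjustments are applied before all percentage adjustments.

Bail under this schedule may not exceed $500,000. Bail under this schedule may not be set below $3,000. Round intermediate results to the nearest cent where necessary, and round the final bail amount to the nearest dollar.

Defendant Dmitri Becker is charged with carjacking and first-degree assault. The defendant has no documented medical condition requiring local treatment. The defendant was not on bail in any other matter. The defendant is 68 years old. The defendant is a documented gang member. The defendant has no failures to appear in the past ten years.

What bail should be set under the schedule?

Base amounts from the schedule: carjacking $195,000; first-degree assault $208,400.
Stacking rule: sum of all bases. $195,000 + $208,400 = $403,400.
No failures to appear in the past ten years (−$23,000 flat): $403,400 − $23,000 = $380,400.
Defendant is a documented gang member (+$12,250 flat): $380,400 + $12,250 = $392,650.
Age 65 or older (−10%): $392,650 × 0.9 = $353,385.
$353,385 is within the $500,000 maximum.
$353,385 is at or above the $3,000 minimum.

$353,385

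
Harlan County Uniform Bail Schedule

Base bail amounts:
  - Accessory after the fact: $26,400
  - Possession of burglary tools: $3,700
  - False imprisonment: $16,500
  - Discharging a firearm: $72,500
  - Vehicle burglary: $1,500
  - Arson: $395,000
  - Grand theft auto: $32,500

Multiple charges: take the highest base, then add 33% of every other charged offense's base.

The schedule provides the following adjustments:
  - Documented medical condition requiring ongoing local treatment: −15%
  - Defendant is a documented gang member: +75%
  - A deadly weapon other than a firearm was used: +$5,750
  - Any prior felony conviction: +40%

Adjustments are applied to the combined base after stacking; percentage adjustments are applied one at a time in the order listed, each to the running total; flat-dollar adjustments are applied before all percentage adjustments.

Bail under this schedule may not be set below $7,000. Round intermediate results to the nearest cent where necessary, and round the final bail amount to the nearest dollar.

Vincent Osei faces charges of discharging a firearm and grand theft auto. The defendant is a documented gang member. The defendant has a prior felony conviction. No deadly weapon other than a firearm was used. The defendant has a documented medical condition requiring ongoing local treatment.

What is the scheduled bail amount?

Base amounts from the schedule: discharging a firearm $72,500; grand theft auto $32,500.
Stacking rule: highest base plus 33% of each additional charge. Highest is discharging a firearm at $72,500. Additional: $32,500 × 33% = $10,725. Combined base = $72,500 + $10,725 = $83,225.
Documented medical condition requiring ongoing local treatment (−15%): $83,225 × 0.85 = $70,741.25.
Defendant is a documented gang member (+75%): $70,741.25 × 1.75 = $123,797.19.
Any prior felony conviction (+40%): $123,797.19 × 1.4 = $173,316.07.
$173,316.07 is at or above the $7,000 minimum.
Rounded to the nearest dollar: $173,316.

$173,316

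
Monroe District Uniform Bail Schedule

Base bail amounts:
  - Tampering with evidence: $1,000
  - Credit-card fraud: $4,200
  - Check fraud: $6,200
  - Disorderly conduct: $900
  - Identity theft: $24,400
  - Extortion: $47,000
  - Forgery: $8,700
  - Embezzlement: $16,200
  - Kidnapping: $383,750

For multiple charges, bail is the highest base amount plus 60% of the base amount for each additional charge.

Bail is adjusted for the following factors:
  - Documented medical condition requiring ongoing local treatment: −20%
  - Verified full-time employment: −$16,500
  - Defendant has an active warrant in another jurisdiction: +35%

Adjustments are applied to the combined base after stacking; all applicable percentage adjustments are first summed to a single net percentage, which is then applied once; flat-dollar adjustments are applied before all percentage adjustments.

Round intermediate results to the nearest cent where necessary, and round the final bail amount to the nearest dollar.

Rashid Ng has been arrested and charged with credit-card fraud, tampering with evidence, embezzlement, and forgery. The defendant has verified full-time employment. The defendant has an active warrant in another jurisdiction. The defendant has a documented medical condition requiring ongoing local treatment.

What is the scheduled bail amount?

Base amounts from the schedule: credit-card fraud $4,200; tampering with evidence $1,000; embezzlement $16,200; forgery $8,700.
Stacking rule: highest base plus 60% of each additional charge. Highest is embezzlement at $16,200. Additional: $4,200 × 60% = $2,520; $1,000 × 60% = $600; $8,700 × 60% = $5,220. Combined base = $16,200 + $8,340 = $24,540.
Verified full-time employment (−$16,500 flat): $24,540 − $16,500 = $8,040.
Net percentage adjustment: −20% +35% = +15%. $8,040 × 1.15 = $9,246.

$9,246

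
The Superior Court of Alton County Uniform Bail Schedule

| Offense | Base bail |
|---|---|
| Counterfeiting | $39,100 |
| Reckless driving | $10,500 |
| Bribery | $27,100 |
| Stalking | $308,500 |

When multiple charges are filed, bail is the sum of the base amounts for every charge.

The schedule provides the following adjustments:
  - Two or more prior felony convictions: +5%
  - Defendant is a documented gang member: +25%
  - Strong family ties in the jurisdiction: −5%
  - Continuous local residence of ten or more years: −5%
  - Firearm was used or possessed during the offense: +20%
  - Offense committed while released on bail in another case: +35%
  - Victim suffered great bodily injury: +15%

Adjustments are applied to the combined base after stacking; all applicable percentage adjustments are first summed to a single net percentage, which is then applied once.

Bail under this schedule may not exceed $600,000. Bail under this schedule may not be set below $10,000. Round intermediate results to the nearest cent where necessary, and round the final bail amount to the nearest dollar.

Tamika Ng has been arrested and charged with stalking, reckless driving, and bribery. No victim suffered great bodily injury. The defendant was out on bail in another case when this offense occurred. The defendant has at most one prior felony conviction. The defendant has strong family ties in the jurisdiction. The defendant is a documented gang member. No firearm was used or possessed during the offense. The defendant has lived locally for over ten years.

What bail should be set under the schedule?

Base amounts from the schedule: stalking $308,500; reckless driving $10,500; bribery $27,100.
Stacking rule: sum of all bases. $308,500 + $10,500 + $27,100 = $346,100.
Net percentage adjustment: +25% −5% −5% +35% = +50%. $346,100 × 1.5 = $519,150.
$519,150 is within the $600,000 maximum.
$519,150 is at or above the $10,000 minimum.

$519,150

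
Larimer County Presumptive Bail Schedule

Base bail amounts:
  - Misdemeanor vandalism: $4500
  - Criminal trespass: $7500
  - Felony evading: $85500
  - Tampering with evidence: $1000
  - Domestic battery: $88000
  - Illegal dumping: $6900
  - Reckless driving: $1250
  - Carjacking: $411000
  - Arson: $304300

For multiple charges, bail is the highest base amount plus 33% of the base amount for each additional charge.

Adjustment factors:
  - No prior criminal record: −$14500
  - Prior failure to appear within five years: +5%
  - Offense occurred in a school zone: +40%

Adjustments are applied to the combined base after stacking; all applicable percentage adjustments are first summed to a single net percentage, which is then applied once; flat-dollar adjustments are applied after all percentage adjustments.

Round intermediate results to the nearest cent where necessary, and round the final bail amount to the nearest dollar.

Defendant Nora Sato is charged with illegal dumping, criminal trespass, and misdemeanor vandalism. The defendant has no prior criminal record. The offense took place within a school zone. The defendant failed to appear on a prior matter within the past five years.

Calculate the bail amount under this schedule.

$1830

Base amounts from the schedule: illegal dumping $6900; criminal trespass $7500; misdemeanor vandalism $4500.
Stacking rule: highest base plus 33% of each additional charge. Highest is criminal trespass at $7500. Additional: $6900 × 33% = $2277; $4500 × 33% = $1485. Combined base = $7500 + $3762 = $11262.
Net percentage adjustment: +5% +40% = +45%. $11262 × 1.45 = $16329.90.
No prior criminal record (−$14500 flat): $16329.90 − $14500 = $1829.90.
Rounded to the nearest dollar: $1830.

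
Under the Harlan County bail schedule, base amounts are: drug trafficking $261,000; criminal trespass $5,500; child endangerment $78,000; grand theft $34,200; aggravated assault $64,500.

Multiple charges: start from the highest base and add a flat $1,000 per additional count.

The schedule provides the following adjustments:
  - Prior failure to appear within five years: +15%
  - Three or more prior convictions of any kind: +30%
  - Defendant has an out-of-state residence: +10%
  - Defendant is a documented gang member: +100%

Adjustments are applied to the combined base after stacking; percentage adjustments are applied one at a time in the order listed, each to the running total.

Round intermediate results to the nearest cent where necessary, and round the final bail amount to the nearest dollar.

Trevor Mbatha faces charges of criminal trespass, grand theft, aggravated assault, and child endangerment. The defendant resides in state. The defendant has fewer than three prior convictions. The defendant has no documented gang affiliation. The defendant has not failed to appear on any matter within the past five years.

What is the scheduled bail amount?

Base amounts from the schedule: criminal trespass $5,500; grand theft $34,200; aggravated assault $64,500; child endangerment $78,000.
Stacking rule: highest base plus $1,000 per additional charge. Highest is child endangerment at $78,000; 3 additional charges → +$3,000. Combined base = $81,000.
No adjustment factors apply to this defendant.

$81,000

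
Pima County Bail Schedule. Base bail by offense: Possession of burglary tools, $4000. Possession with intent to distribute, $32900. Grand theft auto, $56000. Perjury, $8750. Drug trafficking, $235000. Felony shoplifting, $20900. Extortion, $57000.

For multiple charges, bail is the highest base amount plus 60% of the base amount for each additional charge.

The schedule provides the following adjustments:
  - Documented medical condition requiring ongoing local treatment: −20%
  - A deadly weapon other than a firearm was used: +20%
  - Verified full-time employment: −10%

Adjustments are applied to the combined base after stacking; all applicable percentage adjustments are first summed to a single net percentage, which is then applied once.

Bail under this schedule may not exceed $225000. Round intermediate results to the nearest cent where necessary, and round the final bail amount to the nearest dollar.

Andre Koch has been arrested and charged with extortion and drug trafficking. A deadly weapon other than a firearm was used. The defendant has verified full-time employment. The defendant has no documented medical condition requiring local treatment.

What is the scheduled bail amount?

$225000

Base amounts from the schedule: extortion $57000; drug trafficking $235000.
Stacking rule: highest base plus 60% of each additional charge. Highest is drug trafficking at $235000. Additional: $57000 × 60% = $34200. Combined base = $235000 + $34200 = $269200.
Net percentage adjustment: +20% −10% = +10%. $269200 × 1.1 = $296120.
Result $296120 exceeds the maximum of $225000; bail is capped at $225000.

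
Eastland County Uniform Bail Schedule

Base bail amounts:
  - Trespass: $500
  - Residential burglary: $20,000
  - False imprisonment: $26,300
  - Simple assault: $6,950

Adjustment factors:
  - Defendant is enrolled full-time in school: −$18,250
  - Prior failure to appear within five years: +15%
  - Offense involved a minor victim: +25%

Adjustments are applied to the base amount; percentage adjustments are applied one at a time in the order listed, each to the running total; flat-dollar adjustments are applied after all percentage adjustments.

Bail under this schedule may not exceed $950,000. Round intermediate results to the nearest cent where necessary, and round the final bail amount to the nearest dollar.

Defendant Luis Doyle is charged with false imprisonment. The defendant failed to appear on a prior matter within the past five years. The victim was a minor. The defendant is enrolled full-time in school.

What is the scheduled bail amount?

$19,556

Base amounts from the schedule: false imprisonment $26,300.
Single charge. Combined base = $26,300.
Prior failure to appear within five years (+15%): $26,300 × 1.15 = $30,245.
Offense involved a minor victim (+25%): $30,245 × 1.25 = $37,806.25.
Defendant is enrolled full-time in school (−$18,250 flat): $37,806.25 − $18,250 = $19,556.25.
$19,556.25 is within the $950,000 maximum.
Rounded to the nearest dollar: $19,556.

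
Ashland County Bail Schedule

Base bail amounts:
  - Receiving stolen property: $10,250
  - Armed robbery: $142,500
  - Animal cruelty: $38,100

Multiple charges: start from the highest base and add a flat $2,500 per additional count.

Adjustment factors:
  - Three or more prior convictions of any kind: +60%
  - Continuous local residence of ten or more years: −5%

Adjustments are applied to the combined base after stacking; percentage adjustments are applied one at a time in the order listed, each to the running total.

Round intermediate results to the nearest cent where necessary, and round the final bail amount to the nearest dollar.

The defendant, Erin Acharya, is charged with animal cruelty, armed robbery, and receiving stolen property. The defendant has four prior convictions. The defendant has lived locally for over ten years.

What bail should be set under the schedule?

$224,200

Base amounts from the schedule: animal cruelty $38,100; armed robbery $142,500; receiving stolen property $10,250.
Stacking rule: highest base plus $2,500 per additional charge. Highest is armed robbery at $142,500; 2 additional charges → +$5,000. Combined base = $147,500.
Three or more prior convictions of any kind (+60%): $147,500 × 1.6 = $236,000.
Continuous local residence of ten or more years (−5%): $236,000 × 0.95 = $224,200.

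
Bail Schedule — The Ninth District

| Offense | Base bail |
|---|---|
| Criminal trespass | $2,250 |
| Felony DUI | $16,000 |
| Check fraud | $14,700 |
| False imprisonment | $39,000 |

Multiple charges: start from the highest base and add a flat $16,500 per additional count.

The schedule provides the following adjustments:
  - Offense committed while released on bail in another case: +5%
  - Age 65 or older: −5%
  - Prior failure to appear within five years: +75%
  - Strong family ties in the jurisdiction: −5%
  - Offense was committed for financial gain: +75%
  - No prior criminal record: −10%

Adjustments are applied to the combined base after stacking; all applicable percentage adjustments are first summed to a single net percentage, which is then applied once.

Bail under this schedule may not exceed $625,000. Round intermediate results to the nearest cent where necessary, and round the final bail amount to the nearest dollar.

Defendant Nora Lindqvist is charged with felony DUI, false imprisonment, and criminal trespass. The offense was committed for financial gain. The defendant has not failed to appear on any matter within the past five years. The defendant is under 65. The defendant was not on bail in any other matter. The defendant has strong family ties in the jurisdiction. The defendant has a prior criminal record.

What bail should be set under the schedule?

$122,400

Base amounts from the schedule: felony DUI $16,000; false imprisonment $39,000; criminal trespass $2,250.
Stacking rule: highest base plus $16,500 per additional charge. Highest is false imprisonment at $39,000; 2 additional charges → +$33,000. Combined base = $72,000.
Net percentage adjustment: −5% +75% = +70%. $72,000 × 1.7 = $122,400.
$122,400 is within the $625,000 maximum.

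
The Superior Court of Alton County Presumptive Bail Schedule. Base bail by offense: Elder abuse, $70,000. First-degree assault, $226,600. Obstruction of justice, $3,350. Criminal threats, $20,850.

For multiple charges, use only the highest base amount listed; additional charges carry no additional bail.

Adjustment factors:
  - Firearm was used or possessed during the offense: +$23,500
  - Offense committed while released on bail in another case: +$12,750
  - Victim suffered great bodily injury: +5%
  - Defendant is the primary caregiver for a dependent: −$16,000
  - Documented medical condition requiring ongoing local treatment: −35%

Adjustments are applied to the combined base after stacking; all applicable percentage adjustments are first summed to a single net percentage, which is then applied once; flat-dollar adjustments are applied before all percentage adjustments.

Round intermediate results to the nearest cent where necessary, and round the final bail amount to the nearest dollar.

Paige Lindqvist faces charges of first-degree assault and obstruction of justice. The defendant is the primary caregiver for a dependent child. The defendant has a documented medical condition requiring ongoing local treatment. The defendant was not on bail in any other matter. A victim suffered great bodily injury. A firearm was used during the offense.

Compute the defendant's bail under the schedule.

Base amounts from the schedule: first-degree assault $226,600; obstruction of justice $3,350.
Stacking rule: use the highest base only. Highest is first-degree assault at $226,600. Combined base = $226,600.
Firearm was used or possessed during the offense (+$23,500 flat): $226,600 + $23,500 = $250,100.
Defendant is the primary caregiver for a dependent (−$16,000 flat): $250,100 − $16,000 = $234,100.
Net percentage adjustment: +5% −35% = −30%. $234,100 × 0.7 = $163,870.

$163,870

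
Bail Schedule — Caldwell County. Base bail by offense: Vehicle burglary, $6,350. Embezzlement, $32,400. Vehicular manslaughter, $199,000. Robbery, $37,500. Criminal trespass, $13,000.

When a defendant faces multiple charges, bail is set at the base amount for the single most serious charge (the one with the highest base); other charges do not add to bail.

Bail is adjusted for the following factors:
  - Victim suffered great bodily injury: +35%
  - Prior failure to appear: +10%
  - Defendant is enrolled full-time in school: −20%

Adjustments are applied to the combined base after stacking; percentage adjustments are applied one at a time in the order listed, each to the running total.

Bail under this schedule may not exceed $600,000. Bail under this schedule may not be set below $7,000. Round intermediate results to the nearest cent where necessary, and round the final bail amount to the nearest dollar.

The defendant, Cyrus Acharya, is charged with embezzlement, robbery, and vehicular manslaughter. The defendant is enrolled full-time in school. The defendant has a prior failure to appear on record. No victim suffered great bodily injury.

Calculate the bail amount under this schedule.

Base amounts from the schedule: embezzlement $32,400; robbery $37,500; vehicular manslaughter $199,000.
Stacking rule: use the highest base only. Highest is vehicular manslaughter at $199,000. Combined base = $199,000.
Prior failure to appear (+10%): $199,000 × 1.1 = $218,900.
Defendant is enrolled full-time in school (−20%): $218,900 × 0.8 = $175,120.
$175,120 is within the $600,000 maximum.
$175,120 is at or above the $7,000 minimum.

$175,120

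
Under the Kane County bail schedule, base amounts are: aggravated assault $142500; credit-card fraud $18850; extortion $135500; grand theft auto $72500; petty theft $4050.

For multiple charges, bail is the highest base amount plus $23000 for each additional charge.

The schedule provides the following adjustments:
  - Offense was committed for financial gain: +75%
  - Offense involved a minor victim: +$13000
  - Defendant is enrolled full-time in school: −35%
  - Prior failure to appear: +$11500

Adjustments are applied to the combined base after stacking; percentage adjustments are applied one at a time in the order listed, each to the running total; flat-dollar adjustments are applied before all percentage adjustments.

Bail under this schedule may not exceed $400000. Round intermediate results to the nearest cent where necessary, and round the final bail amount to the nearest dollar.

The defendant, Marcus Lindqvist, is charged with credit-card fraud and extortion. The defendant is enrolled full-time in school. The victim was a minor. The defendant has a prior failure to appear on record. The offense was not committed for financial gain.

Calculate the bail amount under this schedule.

Base amounts from the schedule: credit-card fraud $18850; extortion $135500.
Stacking rule: highest base plus $23000 per additional charge. Highest is extortion at $135500; 1 additional charge → +$23000. Combined base = $158500.
Offense involved a minor victim (+$13000 flat): $158500 + $13000 = $171500.
Prior failure to appear (+$11500 flat): $171500 + $11500 = $183000.
Defendant is enrolled full-time in school (−35%): $183000 × 0.65 = $118950.
$118950 is within the $400000 maximum.

$118950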